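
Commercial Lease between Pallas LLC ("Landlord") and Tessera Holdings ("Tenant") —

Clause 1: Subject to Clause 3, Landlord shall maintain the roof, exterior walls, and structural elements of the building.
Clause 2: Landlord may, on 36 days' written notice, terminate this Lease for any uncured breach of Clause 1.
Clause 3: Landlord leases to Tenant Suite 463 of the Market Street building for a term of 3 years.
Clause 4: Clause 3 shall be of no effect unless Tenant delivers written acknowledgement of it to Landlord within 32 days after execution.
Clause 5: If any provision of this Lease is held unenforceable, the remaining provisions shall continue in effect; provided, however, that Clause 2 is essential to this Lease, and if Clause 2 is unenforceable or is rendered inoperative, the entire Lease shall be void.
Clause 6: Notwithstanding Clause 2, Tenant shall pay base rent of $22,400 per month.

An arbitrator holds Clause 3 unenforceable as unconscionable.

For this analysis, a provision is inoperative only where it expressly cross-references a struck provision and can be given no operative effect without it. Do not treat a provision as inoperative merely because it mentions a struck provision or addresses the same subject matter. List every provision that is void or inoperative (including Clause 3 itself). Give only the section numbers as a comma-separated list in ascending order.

3, 4

Clause 3 is struck. Clause 4 operates only by reference to Clause 3, so it falls with Clause 3. Although Clause 1 refers to Clause 3, its operative terms do not depend on Clause 3, so it remains in effect. Clause 5 makes Clause 2 an essential term, but Clause 2 is unaffected, so the severability proviso in Clause 5 preserves the remaining provisions. That leaves Clause 1, Clause 2, Clause 5, and Clause 6 in effect.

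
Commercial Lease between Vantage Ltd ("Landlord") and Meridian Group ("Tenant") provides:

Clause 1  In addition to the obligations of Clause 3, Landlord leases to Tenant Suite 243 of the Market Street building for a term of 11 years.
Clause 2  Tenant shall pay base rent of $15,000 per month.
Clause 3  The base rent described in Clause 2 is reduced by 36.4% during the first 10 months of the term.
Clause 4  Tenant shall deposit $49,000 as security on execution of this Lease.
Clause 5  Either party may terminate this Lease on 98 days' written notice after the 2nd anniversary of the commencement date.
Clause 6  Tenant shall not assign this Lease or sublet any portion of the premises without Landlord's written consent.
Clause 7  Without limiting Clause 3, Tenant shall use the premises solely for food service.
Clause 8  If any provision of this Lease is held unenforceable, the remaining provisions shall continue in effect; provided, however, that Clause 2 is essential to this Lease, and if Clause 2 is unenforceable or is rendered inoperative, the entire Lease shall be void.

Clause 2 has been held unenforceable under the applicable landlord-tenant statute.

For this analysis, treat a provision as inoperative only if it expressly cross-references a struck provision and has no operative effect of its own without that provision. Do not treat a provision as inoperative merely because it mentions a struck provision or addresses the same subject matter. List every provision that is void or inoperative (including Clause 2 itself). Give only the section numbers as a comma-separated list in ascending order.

Clause 2 is struck. The whole of Clause 3 is the introductory reduction to the base rent, defined by reference to Clause 2, so Clause 3 cannot stand once Clause 2 is removed. Clause 8 makes Clause 2 an essential term, and Clause 2 is the provision held invalid; under Clause 8, the entire Lease is therefore void. No provision of the Lease survives.

1, 2, 3, 4, 5, 6, 7, 8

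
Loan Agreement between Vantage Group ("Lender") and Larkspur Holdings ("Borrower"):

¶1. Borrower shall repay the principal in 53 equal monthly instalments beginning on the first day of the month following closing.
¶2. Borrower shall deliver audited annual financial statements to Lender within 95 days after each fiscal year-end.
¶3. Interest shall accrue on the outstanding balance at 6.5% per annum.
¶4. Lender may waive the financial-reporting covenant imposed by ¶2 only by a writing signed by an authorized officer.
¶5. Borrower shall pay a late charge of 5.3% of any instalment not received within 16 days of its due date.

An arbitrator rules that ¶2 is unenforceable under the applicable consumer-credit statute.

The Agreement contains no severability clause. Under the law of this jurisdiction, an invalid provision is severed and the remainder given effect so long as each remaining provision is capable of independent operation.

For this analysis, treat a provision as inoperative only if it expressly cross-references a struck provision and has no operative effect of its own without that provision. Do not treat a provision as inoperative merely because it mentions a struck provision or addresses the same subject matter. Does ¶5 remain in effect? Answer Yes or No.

Yes

¶2 is struck. ¶4 merely fixes the waiver condition for ¶2; with ¶2 gone it has nothing to operate on and falls away. Under the stated default rule, only provisions that cannot operate independently fall away; the rest are enforced. That leaves ¶1, ¶3, and ¶5 in effect. ¶5 is among the surviving provisions, so the answer is yes.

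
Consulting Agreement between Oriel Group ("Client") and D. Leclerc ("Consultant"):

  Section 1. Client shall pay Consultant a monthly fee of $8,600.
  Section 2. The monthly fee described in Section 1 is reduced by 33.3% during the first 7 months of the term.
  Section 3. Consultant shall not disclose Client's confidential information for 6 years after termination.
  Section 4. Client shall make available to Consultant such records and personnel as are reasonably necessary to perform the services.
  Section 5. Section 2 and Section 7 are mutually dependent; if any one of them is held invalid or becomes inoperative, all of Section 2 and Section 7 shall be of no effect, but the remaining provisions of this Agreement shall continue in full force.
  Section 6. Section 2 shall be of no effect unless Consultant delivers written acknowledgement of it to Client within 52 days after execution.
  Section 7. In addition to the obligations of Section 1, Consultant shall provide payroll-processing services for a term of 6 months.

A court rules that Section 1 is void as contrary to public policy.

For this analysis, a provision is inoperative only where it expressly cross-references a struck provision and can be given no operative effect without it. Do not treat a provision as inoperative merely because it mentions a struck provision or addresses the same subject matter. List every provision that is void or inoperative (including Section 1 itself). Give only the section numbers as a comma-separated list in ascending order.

1, 2, 6, 7

Section 1 is struck. Section 2 operates only by reference to Section 1, so it falls with Section 1. Section 6 has no operative effect of its own apart from Section 2 and is therefore inoperative. Section 5 declares Section 2 and Section 7 mutually dependent; since one of them has fallen, all of them are of no effect. That brings down Section 7 as well. The remainder continues in force under Section 5. Section 3, Section 4, and Section 5 remain in effect.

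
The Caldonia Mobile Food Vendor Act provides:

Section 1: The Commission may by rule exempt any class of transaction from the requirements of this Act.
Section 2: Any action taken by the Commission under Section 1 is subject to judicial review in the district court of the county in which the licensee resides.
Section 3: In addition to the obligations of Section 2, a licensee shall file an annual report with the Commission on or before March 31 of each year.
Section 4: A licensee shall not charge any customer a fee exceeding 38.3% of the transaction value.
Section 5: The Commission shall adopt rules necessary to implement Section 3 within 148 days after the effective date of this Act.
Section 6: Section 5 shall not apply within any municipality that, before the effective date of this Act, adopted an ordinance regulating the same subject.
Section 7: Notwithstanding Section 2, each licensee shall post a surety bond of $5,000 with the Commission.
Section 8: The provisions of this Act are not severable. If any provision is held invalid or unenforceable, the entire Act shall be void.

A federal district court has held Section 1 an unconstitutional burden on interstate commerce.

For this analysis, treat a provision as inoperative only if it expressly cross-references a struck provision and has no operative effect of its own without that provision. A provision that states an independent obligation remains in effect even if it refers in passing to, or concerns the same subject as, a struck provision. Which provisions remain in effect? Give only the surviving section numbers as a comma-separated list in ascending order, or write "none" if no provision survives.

none

Section 1 is struck. Section 2 has no operative effect of its own apart from Section 1 and is therefore inoperative. Section 8 provides that the Act is not severable, so the invalidity of any one provision voids the entire Act. No provision of the Act survives.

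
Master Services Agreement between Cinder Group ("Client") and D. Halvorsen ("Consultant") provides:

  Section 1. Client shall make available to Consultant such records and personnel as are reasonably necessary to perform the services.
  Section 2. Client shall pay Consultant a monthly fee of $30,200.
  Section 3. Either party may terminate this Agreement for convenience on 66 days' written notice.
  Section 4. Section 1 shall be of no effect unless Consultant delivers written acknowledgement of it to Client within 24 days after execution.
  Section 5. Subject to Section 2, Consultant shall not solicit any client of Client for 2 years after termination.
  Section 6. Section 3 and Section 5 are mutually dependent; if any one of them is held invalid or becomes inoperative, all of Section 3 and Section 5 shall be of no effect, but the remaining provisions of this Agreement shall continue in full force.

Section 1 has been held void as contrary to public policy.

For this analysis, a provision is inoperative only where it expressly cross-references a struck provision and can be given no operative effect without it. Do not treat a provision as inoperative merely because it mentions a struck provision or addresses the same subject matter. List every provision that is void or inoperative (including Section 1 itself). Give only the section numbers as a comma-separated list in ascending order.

Section 1 is struck. Section 4 has no operative effect of its own apart from Section 1 and is therefore inoperative. Section 6 ties Section 3 and Section 5 together, but none of those is affected here; the remaining provisions continue in force under Section 6. The provisions still in force are Section 2, Section 3, Section 5, and Section 6.

1, 4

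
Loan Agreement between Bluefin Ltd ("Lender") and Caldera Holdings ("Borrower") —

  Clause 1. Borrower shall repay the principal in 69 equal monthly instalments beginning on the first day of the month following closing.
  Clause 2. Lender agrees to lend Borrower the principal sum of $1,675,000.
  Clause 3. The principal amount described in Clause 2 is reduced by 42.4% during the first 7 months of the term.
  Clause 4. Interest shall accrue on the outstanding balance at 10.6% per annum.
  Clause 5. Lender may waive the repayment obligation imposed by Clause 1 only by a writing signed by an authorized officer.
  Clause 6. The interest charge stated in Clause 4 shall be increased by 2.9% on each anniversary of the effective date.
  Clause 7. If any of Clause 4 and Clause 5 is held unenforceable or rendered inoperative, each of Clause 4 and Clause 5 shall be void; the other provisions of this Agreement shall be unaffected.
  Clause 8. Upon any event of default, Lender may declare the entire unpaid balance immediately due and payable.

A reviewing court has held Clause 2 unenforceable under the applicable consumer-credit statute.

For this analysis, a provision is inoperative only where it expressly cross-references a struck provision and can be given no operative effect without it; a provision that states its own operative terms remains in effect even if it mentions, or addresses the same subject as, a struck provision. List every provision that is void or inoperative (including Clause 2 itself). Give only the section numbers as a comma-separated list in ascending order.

Clause 2 is struck. Clause 3 operates only by reference to Clause 2, so it falls with Clause 2. Clause 7 ties Clause 4 and Clause 5 together, but none of those is affected here; the remaining provisions continue in force under Clause 7. The provisions still in force are Clause 1, Clause 4, Clause 5, Clause 6, Clause 7, and Clause 8.

2, 3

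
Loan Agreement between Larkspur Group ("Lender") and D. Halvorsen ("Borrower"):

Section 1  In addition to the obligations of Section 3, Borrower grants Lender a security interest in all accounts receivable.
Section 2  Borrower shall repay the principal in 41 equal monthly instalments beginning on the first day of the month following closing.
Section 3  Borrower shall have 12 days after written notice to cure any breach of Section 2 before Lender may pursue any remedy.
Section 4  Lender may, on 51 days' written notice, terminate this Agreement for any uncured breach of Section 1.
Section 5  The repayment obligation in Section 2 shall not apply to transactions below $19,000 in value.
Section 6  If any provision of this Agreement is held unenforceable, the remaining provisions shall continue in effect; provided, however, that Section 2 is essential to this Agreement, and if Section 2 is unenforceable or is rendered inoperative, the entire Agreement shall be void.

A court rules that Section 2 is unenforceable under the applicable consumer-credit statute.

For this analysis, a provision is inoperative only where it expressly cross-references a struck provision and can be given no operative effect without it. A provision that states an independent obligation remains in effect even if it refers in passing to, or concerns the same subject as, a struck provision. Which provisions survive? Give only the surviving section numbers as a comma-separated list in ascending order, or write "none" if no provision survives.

none

Section 2 is struck. Section 3 operates only by reference to Section 2, so it falls with Section 2. Section 5 has no operative effect of its own apart from Section 2 and is therefore inoperative. Section 6 makes Section 2 an essential term, and Section 2 is the provision held invalid; under Section 6, the entire Agreement is therefore void. No provision of the Agreement survives.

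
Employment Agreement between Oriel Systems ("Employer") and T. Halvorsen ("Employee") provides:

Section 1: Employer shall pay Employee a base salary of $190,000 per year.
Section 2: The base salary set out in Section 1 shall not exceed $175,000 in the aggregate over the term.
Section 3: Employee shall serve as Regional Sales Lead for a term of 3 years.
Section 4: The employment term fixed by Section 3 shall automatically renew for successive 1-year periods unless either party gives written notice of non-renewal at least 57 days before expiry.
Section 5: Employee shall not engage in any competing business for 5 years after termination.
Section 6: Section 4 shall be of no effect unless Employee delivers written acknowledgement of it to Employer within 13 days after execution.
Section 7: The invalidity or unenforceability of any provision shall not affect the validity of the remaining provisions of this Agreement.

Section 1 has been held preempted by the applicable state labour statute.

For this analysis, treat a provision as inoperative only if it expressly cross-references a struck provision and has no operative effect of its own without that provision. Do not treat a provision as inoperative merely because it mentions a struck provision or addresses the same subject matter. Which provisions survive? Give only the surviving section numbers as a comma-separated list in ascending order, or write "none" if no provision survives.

Section 1 is struck. Section 2 does nothing except set the aggregate cap on the base salary by reference to Section 1; with Section 1 gone it has no independent effect and is inoperative. Section 7 is a severability clause and preserves every provision that can still be given independent effect. The provisions still in force are Section 3, Section 4, Section 5, Section 6, and Section 7.

3, 4, 5, 6, 7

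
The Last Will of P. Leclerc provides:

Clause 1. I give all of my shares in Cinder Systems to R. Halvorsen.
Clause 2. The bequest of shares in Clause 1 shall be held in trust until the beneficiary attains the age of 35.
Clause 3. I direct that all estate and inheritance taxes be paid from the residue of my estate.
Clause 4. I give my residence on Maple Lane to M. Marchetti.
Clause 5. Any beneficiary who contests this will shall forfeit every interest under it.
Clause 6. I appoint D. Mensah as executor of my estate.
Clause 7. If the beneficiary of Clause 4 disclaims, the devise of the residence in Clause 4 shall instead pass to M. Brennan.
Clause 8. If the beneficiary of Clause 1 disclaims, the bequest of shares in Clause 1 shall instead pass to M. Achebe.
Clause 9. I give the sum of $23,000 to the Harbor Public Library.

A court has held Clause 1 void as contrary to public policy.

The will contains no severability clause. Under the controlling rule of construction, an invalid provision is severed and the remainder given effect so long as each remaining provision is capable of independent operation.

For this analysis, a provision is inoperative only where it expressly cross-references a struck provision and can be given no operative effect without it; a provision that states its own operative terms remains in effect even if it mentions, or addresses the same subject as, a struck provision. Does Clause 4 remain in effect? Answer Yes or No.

Yes

Clause 1 is struck. Clause 2 merely fixes the trust for Clause 1; with Clause 1 gone it has nothing to operate on and falls away. Clause 8 operates only by reference to Clause 1, so it falls with Clause 1. Under the stated default rule, only provisions that cannot operate independently fall away; the rest are enforced. Clause 3, Clause 4, Clause 5, Clause 6, Clause 7, and Clause 9 remain in effect. Clause 4 is among the surviving provisions, so the answer is yes.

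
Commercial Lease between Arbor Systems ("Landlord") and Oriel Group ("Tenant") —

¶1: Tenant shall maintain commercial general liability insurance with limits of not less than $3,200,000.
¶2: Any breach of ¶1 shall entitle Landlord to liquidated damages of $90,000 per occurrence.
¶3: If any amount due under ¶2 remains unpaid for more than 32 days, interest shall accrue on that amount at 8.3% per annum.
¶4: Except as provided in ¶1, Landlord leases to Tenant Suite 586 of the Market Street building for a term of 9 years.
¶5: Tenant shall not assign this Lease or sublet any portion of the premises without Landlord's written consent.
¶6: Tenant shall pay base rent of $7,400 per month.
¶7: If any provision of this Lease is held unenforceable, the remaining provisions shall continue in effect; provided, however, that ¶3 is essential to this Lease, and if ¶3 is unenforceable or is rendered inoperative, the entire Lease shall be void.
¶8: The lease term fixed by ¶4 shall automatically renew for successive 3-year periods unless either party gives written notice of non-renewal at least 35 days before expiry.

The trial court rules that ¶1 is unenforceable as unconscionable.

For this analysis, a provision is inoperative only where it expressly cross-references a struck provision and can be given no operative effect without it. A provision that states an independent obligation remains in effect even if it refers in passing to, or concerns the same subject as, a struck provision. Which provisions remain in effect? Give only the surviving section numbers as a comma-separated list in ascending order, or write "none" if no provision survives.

¶1 is struck. ¶2 has no operative effect of its own apart from ¶1 and is therefore inoperative. ¶3 does nothing except set the default interest on the liquidated-damages amount by reference to ¶2; with ¶2 gone it has no independent effect and is inoperative. ¶7 makes ¶3 an essential term, and ¶3 has been rendered inoperative by the cascade; under ¶7, the entire Lease is therefore void. No provision of the Lease survives.

none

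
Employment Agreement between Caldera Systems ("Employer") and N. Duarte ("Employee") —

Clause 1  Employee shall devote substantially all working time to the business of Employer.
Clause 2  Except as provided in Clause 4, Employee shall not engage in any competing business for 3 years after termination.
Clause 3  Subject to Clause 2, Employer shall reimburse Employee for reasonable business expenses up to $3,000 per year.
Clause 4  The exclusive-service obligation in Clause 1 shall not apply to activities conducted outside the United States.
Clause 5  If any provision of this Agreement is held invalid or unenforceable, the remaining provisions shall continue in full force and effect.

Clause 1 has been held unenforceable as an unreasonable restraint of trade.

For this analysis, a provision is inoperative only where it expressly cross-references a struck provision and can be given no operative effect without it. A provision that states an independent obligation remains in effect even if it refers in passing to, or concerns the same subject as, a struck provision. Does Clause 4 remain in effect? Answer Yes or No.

No

Clause 1 is struck. Clause 4 does nothing except set the carve-out from the exclusive-service obligation by reference to Clause 1; with Clause 1 gone it has no independent effect and is inoperative. Although Clause 2 refers to Clause 4, its operative terms do not depend on Clause 4, so it remains in effect. Under the severability clause in Clause 5, the remaining provisions continue in force. Clause 2, Clause 3, and Clause 5 remain in effect. Clause 4 is among the inoperative provisions, so the answer is no.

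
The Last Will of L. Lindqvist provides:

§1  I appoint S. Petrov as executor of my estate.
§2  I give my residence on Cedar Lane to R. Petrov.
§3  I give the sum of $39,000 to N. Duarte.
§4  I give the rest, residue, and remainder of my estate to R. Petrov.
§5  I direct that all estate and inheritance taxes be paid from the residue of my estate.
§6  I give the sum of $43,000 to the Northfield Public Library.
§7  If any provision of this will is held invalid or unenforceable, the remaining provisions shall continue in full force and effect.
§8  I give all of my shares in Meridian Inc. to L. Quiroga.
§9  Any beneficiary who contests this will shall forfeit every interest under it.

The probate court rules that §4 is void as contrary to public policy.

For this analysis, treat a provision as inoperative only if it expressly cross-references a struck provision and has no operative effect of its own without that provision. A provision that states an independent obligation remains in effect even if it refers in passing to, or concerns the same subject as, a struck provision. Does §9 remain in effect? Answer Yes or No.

Yes

§4 is struck. Nothing else in the will is defined by reference to §4. Under the severability clause in §7, the remaining provisions continue in force. The provisions still in force are §1, §2, §3, §5, §6, §7, §8, and §9. §9 is among the surviving provisions, so the answer is yes.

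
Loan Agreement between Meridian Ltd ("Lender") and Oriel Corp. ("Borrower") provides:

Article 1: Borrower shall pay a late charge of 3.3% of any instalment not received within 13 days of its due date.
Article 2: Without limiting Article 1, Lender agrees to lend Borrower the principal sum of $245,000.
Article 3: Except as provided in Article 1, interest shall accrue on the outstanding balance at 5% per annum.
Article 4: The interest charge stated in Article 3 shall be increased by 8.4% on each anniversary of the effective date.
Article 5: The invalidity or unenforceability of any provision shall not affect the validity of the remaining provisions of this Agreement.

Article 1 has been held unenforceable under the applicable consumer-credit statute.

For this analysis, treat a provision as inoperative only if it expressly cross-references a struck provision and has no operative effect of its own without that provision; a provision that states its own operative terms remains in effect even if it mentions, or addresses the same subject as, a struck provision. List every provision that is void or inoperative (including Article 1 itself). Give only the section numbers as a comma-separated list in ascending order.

1

Article 1 is struck. Although Article 2 refers to Article 1, its operative terms do not depend on Article 1, so it remains in effect. Although Article 3 refers to Article 1, its operative terms do not depend on Article 1, so it remains in effect. Nothing else in the Agreement is defined by reference to Article 1. Under the severability clause in Article 5, the remaining provisions continue in force. The provisions still in force are Article 2, Article 3, Article 4, and Article 5.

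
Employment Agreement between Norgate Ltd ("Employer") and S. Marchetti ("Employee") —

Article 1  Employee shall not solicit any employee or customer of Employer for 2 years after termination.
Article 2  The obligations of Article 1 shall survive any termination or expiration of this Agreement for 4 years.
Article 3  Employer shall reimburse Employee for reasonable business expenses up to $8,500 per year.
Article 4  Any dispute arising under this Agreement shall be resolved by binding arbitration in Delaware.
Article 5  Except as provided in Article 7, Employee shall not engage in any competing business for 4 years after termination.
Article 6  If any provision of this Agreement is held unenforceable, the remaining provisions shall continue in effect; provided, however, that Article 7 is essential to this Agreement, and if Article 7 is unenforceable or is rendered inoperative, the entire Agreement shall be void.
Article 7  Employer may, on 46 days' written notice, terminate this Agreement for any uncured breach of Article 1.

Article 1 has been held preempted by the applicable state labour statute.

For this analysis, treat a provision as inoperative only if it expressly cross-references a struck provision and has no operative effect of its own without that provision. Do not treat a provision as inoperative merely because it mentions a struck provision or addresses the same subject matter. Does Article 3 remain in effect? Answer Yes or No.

No

Article 1 is struck. The only function of Article 2 is the survival period for Article 1, so it cannot stand once Article 1 is removed. Article 7 merely fixes the termination right for breach of Article 1; with Article 1 gone it has nothing to operate on and falls away. Article 6 makes Article 7 an essential term, and Article 7 has been rendered inoperative by the cascade; under Article 6, the entire Agreement is therefore void. No provision of the Agreement survives. Article 3 is among the inoperative provisions, so the answer is no.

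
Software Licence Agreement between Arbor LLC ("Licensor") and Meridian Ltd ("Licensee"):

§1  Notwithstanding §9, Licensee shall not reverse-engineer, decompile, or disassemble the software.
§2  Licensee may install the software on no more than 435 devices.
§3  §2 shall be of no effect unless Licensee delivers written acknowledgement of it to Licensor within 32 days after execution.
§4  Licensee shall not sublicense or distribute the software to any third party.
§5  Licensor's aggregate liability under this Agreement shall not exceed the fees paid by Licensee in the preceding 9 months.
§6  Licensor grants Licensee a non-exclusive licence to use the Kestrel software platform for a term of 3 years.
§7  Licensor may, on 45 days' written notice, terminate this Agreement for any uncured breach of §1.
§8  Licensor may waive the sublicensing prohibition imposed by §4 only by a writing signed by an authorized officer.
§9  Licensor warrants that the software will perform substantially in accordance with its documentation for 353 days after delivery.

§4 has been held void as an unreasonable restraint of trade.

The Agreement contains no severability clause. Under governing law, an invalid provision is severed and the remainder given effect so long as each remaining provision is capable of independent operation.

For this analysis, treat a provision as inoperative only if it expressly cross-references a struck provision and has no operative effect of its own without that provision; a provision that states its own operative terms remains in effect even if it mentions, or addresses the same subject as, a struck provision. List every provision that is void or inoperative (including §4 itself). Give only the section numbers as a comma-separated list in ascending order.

4, 8

§4 is struck. The only function of §8 is the waiver condition for §4, so it cannot stand once §4 is removed. Under the stated default rule, only provisions that cannot operate independently fall away; the rest are enforced. That leaves §1, §2, §3, §5, §6, §7, and §9 in effect.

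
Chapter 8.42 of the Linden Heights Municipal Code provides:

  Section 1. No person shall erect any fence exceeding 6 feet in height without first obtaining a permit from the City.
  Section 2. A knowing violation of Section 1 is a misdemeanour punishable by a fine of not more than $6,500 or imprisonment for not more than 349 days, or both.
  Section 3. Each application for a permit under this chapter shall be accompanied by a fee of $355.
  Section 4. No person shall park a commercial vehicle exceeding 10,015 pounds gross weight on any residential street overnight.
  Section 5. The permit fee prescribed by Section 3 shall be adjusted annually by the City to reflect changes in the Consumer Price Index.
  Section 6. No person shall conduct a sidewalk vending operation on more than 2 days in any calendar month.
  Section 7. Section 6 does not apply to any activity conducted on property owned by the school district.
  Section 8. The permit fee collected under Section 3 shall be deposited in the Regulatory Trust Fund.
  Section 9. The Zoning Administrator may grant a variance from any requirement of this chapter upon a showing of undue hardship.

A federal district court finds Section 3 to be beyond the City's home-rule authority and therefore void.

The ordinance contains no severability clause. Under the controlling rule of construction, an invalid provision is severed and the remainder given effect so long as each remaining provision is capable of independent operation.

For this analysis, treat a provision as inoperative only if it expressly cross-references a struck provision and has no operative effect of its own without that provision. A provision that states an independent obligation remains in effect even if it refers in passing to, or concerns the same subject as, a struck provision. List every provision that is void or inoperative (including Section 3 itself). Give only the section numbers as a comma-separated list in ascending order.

3, 5, 8

Section 3 is struck. The whole of Section 5 is the indexation of the permit fee, defined by reference to Section 3, so Section 5 cannot stand once Section 3 is removed. Section 8 has no operative effect of its own apart from Section 3 and is therefore inoperative. Under the stated default rule, only provisions that cannot operate independently fall away; the rest are enforced. The provisions still in force are Section 1, Section 2, Section 4, Section 6, Section 7, and Section 9.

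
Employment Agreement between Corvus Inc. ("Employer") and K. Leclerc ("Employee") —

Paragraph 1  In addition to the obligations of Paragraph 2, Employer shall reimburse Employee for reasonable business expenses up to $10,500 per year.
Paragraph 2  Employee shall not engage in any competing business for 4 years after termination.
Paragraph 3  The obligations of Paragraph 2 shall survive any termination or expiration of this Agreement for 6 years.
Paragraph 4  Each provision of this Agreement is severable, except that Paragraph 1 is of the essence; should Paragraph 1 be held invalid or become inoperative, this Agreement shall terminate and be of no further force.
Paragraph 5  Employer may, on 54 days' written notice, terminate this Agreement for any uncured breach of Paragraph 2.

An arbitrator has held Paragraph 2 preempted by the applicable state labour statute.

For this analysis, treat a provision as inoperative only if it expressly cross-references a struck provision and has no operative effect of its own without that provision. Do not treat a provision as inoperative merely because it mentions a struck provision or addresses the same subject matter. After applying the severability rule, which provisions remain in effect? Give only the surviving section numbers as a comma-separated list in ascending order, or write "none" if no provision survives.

1, 4

Paragraph 2 is struck. The only function of Paragraph 3 is the survival period for Paragraph 2, so it cannot stand once Paragraph 2 is removed. Paragraph 5 merely fixes the termination right for breach of Paragraph 2; with Paragraph 2 gone it has nothing to operate on and falls away. Although Paragraph 1 refers to Paragraph 2, its operative terms do not depend on Paragraph 2, so it remains in effect. Paragraph 4 makes Paragraph 1 an essential term, but Paragraph 1 is unaffected, so the severability proviso in Paragraph 4 preserves the remaining provisions. The provisions still in force are Paragraph 1 and Paragraph 4.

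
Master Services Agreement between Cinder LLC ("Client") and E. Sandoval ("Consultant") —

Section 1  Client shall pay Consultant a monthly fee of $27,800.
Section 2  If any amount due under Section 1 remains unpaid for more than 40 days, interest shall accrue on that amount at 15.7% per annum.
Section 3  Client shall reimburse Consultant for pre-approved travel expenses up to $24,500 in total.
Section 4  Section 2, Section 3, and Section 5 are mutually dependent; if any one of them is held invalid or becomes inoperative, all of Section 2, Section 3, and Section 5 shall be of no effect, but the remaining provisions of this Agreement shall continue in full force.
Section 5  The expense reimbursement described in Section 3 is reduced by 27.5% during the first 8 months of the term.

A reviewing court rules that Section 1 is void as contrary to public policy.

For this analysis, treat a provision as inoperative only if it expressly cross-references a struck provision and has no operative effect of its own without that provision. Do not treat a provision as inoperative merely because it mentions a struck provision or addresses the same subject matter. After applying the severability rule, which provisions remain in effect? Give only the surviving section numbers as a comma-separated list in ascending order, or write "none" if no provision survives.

Section 1 is struck. The whole of Section 2 is the default interest on the monthly fee, defined by reference to Section 1, so Section 2 cannot stand once Section 1 is removed. Section 4 declares Section 2, Section 3, and Section 5 mutually dependent; since one of them has fallen, all of them are of no effect. That brings down Section 3 and Section 5 as well. The remainder continues in force under Section 4. Only Section 4 remains in effect.

4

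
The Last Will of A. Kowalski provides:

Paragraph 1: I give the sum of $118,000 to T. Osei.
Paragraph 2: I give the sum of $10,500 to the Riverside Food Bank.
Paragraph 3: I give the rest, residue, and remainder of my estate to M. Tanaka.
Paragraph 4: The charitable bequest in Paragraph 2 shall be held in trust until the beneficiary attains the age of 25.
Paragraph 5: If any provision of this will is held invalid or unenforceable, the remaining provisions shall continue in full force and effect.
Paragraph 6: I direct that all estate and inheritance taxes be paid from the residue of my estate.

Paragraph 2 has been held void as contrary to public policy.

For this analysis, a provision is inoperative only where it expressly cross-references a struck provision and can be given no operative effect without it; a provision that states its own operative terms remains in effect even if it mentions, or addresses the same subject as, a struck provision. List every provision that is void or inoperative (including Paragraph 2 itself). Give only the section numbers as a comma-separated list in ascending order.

Paragraph 2 is struck. Paragraph 4 merely fixes the trust for Paragraph 2; with Paragraph 2 gone it has nothing to operate on and falls away. Paragraph 5 is a severability clause and preserves every provision that can still be given independent effect. Paragraph 1, Paragraph 3, Paragraph 5, and Paragraph 6 remain in effect.

2, 4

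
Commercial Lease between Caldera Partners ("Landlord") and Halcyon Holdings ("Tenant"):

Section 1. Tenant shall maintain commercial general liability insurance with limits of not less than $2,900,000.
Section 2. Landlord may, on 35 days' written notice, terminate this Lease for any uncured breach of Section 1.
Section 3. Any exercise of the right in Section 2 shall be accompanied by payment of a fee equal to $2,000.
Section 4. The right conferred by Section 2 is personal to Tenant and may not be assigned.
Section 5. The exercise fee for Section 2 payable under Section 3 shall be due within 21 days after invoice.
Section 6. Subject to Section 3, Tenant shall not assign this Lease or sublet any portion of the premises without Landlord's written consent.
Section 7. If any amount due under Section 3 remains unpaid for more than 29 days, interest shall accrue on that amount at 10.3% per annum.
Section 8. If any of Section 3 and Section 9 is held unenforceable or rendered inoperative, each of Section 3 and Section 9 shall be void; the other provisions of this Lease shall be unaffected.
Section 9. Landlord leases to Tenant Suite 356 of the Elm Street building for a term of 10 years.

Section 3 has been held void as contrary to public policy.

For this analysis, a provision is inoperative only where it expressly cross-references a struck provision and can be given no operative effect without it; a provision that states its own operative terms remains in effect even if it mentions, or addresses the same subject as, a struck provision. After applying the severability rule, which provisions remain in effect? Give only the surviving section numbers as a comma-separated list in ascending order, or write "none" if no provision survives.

1, 2, 4, 6, 8

Section 3 is struck. The whole of Section 5 is the payment deadline for the exercise fee for Section 2, defined by reference to Section 3, so Section 5 cannot stand once Section 3 is removed. Section 7 does nothing except set the default interest on the exercise fee for Section 2 by reference to Section 3; with Section 3 gone it has no independent effect and is inoperative. Section 6 mentions Section 3 but its own obligation stands independently of Section 3, so Section 6 is not affected. Section 8 declares Section 3 and Section 9 mutually dependent; since one of them has fallen, all of them are of no effect. That brings down Section 9 as well. The remainder continues in force under Section 8. Section 1, Section 2, Section 4, Section 6, and Section 8 remain in effect.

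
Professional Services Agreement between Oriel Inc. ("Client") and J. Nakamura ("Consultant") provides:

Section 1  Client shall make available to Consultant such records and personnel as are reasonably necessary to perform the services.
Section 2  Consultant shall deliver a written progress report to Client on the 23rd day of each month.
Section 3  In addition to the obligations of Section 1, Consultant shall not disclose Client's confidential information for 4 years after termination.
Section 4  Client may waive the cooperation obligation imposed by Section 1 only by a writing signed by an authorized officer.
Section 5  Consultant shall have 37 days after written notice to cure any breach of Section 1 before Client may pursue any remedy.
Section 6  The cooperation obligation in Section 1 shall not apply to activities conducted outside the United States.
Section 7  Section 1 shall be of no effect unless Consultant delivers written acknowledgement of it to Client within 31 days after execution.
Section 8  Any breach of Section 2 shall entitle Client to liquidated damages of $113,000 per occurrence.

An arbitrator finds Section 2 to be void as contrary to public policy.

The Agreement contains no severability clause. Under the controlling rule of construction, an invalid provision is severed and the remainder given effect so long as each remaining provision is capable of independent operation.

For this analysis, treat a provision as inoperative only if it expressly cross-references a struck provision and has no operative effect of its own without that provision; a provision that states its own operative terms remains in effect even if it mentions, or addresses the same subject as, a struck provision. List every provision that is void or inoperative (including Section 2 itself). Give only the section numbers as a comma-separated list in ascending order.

Section 2 is struck. The whole of Section 8 is the liquidated-damages amount, defined by reference to Section 2, so Section 8 cannot stand once Section 2 is removed. Under the stated default rule, only provisions that cannot operate independently fall away; the rest are enforced. The provisions still in force are Section 1, Section 3, Section 4, Section 5, Section 6, and Section 7.

2, 8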